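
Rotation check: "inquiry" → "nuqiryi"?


Word: "inquiry", Candidate: "nuqiryi"
Method: check if candidate is substring of word+word
"inquiryinquiry" contains "nuqiryi"? No
Is rotation = No


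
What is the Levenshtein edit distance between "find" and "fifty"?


Word 1: "find" (length 4)
Word 2: "fifty" (length 5)
One optimal edit sequence (insert/delete/substitute each cost 1):
  1. keep 'f'
  2. keep 'i'
  3. insert 'f'  (+1)
  4. substitute 'n' -> 't'  (+1)
  5. substitute 'd' -> 'y'  (+1)
Total edit operations: 3
Edit distance = 3


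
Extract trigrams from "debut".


Word: "debut" (length 5)
Number of trigrams = 5 - 3 + 1 = 3
  Position 0: "deb"
  Position 1: "ebu"
  Position 2: "but"
Trigrams = "deb", "ebu", "but"


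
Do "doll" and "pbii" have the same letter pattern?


Pattern of "doll": [0, 1, 2, 2]
Pattern of "pbii": [0, 1, 2, 2]
Patterns match
Same pattern = Yes


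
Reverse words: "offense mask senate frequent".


Original: "offense mask senate frequent"
Words (1..n): offense | mask | senate | frequent
Reversed (n..1): frequent | senate | mask | offense
Result = "frequent senate mask offense"


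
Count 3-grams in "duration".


Word: "duration" (length 8)
Number of 3-grams = length - 3 + 1 = 8 - 3 + 1
= 6


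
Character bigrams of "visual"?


Word: "visual" (length 6)
Number of bigrams = 6 - 2 + 1 = 5
  Position 0: "vi"
  Position 1: "is"
  Position 2: "su"
  Position 3: "ua"
  Position 4: "al"
Bigrams = "vi", "is", "su", "ua", "al"


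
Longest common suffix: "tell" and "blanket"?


Word 1: "tell"
Word 2: "blanket"
Comparing from end:
  Pos -1: 'l' != 't' (stop)
LCS = "" (length 0)


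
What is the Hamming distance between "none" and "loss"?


Comparing character by character (same length = 4):
  Pos 0: 'n' vs 'l' !=
  Pos 1: 'o' vs 'o' =
  Pos 2: 'n' vs 's' !=
  Pos 3: 'e' vs 's' !=
Hamming distance = 3


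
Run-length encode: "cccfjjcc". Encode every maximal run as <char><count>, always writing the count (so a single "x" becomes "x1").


String: "cccfjjcc"
Scanning for consecutive runs:
  'c' x 3
  'f' x 1
  'j' x 2
  'c' x 2
RLE = "c3f1j2c2"


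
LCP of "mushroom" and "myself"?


Word 1: "mushroom"
Word 2: "myself"
Comparing from start:
  Pos 0: 'm' == 'm'
  Pos 1: 'u' != 'y' (stop)
LCP = "m" (length 1)


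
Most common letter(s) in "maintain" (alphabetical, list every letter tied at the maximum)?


Word: "maintain"
Letter counts:
  'a': 2
  'i': 2
  'm': 1
  'n': 2
  't': 1
Maximum count = 2
Most frequent = 'a', 'i', 'n' (2 times each)


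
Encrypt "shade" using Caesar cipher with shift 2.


Word: "shade"
Shift: 2
Each letter → (letter + shift) mod 26:
  's' (18) + 2 = 20 → 'u'
  'h' (7) + 2 = 9 → 'j'
  'a' (0) + 2 = 2 → 'c'
  'd' (3) + 2 = 5 → 'f'
  'e' (4) + 2 = 6 → 'g'
Result = "ujcfg"


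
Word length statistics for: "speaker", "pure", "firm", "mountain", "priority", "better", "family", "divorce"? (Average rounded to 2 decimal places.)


Lengths: "speaker"=7, "pure"=4, "firm"=4, "mountain"=8, "priority"=8, "better"=6, "family"=6, "divorce"=7
Sum = 50, Count = 8
Average = 50/8 = 6.25
= avg=6.25, min=4, max=8


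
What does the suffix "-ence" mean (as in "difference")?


Suffix: -ence
Example: difference = differ + -ence
Meaning = state of


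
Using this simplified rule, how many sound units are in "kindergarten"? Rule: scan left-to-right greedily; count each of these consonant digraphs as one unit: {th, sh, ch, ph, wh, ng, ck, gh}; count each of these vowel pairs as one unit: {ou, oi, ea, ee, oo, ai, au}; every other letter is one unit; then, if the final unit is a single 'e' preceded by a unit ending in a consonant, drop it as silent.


Word: "kindergarten" (12 letters)
Left-to-right scan:
  [1] 'k' (letter)
  [2] 'i' (letter)
  [3] 'n' (letter)
  [4] 'd' (letter)
  [5] 'e' (letter)
  [6] 'r' (letter)
  [7] 'g' (letter)
  [8] 'a' (letter)
  [9] 'r' (letter)
  [10] 't' (letter)
  [11] 'e' (letter)
  [12] 'n' (letter)
Units from scan: 12
Sound units = 12 units


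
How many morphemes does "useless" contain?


Word: "useless"
Morphemes: use | -less
Each morpheme carries meaning
= 2 morphemes


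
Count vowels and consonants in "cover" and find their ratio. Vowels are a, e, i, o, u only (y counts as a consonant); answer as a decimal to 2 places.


Word: "cover"
Vowels (a,e,i,o,u): 2
Consonants: 3
Ratio = 2/3
= 0.67


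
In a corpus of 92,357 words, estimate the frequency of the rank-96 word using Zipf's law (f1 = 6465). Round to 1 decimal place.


Zipf's law: f(r) = f(1) / r
f(1) = 6465
f(96) = 6465 / 96
= 67.3 occurrences


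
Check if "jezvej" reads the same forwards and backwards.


Word: "jezvej"
Reversed: "jevzej"
Forward == Backward? jezvej != jevzej
Palindrome = No


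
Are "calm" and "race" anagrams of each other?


Word 1: "calm" → sorted: aclm
Word 2: "race" → sorted: acer
Same letters? aclm != acer
Anagram = No


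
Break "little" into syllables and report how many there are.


Word: "little"
Syllable breakdown: lit-tle
Counting: 2 parts
= 2 syllables


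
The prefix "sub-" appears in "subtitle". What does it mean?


Prefix: sub-
Example: subtitle (sub- + title)
Meaning = under / below


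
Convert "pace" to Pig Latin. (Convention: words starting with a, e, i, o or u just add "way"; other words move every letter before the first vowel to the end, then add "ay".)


Word: "pace"
Starts with consonant(s) → move to end, add 'ay'
Consonant cluster: "p"
Pig Latin = "acepay"


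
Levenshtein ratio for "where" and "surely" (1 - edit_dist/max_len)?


Word 1: "where" (length 5)
Word 2: "surely" (length 6)
One optimal edit sequence:
  1. insert 's'  (+1)
  2. substitute 'w' -> 'u'  (+1)
  3. substitute 'h' -> 'r'  (+1)
  4. keep 'e'
  5. substitute 'r' -> 'l'  (+1)
  6. substitute 'e' -> 'y'  (+1)
Edit distance = 5
Max length = max(5, 6) = 6
Similarity = 1 - 5/6
= 0.1667


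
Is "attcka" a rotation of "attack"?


Word: "attack", Candidate: "attcka"
Method: check if candidate is substring of word+word
"attackattack" contains "attcka"? No
Is rotation = No


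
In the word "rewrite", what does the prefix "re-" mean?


Prefix: re-
Example: rewrite = re- + write
Meaning = again


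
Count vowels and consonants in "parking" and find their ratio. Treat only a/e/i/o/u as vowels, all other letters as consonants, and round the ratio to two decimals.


Word: "parking"
Vowels (a,e,i,o,u): 2
Consonants: 5
Ratio = 2/5
= 0.40


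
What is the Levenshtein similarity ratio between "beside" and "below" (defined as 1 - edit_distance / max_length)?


Word 1: "beside" (length 6)
Word 2: "below" (length 5)
One optimal edit sequence:
  1. keep 'b'
  2. keep 'e'
  3. delete 's'  (+1)
  4. substitute 'i' -> 'l'  (+1)
  5. substitute 'd' -> 'o'  (+1)
  6. substitute 'e' -> 'w'  (+1)
Edit distance = 4
Max length = max(6, 5) = 6
Similarity = 1 - 4/6
= 0.3333


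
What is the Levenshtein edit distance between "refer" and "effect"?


Word 1: "refer" (length 5)
Word 2: "effect" (length 6)
One optimal edit sequence (insert/delete/substitute each cost 1):
  1. substitute 'r' -> 'e'  (+1)
  2. substitute 'e' -> 'f'  (+1)
  3. keep 'f'
  4. keep 'e'
  5. insert 'c'  (+1)
  6. substitute 'r' -> 't'  (+1)
Total edit operations: 4
Edit distance = 4


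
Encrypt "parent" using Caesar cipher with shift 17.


Word: "parent"
Shift: 17
Each letter → (letter + shift) mod 26:
  'p' (15) + 17 = 6 → 'g'
  'a' (0) + 17 = 17 → 'r'
  'r' (17) + 17 = 8 → 'i'
  'e' (4) + 17 = 21 → 'v'
  'n' (13) + 17 = 4 → 'e'
  't' (19) + 17 = 10 → 'k'
Result = "grivek"


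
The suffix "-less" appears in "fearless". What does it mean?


Suffix: -less
Example: fearless = fear + -less
Meaning = without


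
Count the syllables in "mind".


Word: "mind"
Syllable breakdown: mind
Counting: 1 part
= 1 syllable


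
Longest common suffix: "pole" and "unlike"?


Word 1: "pole"
Word 2: "unlike"
Comparing from end:
  Pos -1: 'e' == 'e'
  Pos -2: 'l' != 'k' (stop)
LCS = "e" (length 1)


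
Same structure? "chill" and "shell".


Pattern of "chill": [0, 1, 2, 3, 3]
Pattern of "shell": [0, 1, 2, 3, 3]
Patterns match
Same pattern = Yes


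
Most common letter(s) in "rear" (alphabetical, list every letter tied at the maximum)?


Word: "rear"
Letter counts:
  'a': 1
  'e': 1
  'r': 2
Maximum count = 2
Most frequent = 'r' (2 times each)


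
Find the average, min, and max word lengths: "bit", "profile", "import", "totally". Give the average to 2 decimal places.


Lengths: "bit"=3, "profile"=7, "import"=6, "totally"=7
Sum = 23, Count = 4
Average = 23/4 = 5.75
= avg=5.75, min=3, max=7


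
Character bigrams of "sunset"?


Word: "sunset" (length 6)
Number of bigrams = 6 - 2 + 1 = 5
  Position 0: "su"
  Position 1: "un"
  Position 2: "ns"
  Position 3: "se"
  Position 4: "et"
Bigrams = "su", "un", "ns", "se", "et"


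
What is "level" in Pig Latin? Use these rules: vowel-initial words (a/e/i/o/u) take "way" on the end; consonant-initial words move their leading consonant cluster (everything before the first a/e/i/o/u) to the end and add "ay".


Word: "level"
Starts with consonant(s) → move to end, add 'ay'
Consonant cluster: "l"
Pig Latin = "evellay"


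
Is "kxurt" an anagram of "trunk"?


Word 1: "trunk" → sorted: knrtu
Word 2: "kxurt" → sorted: krtux
Same letters? knrtu != krtux
Anagram = No


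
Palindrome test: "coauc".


Word: "coauc"
Reversed: "cuaoc"
Forward == Backward? coauc != cuaoc
Palindrome = No


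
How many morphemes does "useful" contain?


Word: "useful"
Morphemes: use / -ful
Each morpheme carries meaning
= 2 morphemes


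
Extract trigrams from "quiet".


Word: "quiet" (length 5)
Number of trigrams = 5 - 3 + 1 = 3
  Position 0: "qui"
  Position 1: "uie"
  Position 2: "iet"
Trigrams = "qui", "uie", "iet"


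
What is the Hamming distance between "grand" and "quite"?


Comparing character by character (same length = 5):
  Pos 0: 'g' vs 'q' !=
  Pos 1: 'r' vs 'u' !=
  Pos 2: 'a' vs 'i' !=
  Pos 3: 'n' vs 't' !=
  Pos 4: 'd' vs 'e' !=
Hamming distance = 5


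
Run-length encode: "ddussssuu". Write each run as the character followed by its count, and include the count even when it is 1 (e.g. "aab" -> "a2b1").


String: "ddussssuu"
Scanning for consecutive runs:
  'd' x 2
  'u' x 1
  's' x 4
  'u' x 2
RLE = "d2u1s4u2"


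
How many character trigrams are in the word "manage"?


Word: "manage" (length 6)
Number of 3-grams = length - 3 + 1 = 6 - 3 + 1
= 4


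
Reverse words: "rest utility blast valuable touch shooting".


Original: "rest utility blast valuable touch shooting"
Words (1..n): rest | utility | blast | valuable | touch | shooting
Reversed (n..1): shooting | touch | valuable | blast | utility | rest
Result = "shooting touch valuable blast utility rest"


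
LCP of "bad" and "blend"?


Word 1: "bad"
Word 2: "blend"
Comparing from start:
  Pos 0: 'b' == 'b'
  Pos 1: 'a' != 'l' (stop)
LCP = "b" (length 1)


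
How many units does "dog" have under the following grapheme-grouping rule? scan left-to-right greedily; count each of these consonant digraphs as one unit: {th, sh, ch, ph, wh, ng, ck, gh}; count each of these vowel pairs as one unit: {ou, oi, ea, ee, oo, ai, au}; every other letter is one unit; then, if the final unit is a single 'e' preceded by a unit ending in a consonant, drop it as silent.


Word: "dog" (3 letters)
Left-to-right scan:
  (1) 'd' (letter)
  (2) 'o' (letter)
  (3) 'g' (letter)
Units from scan: 3
Sound units = 3 units


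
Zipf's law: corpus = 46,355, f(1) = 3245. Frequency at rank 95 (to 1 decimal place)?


Zipf's law: f(r) = f(1) / r
f(1) = 3245
f(95) = 3245 / 95
= 34.2 occurrences


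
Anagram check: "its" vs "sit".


Word 1: "its" → sorted: ist
Word 2: "sit" → sorted: ist
Same letters? ist == ist
Anagram = Yes


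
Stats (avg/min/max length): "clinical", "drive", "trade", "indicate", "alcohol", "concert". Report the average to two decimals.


Lengths: "clinical"=8, "drive"=5, "trade"=5, "indicate"=8, "alcohol"=7, "concert"=7
Sum = 40, Count = 6
Average = 40/6 = 6.67
= avg=6.67, min=5, max=8


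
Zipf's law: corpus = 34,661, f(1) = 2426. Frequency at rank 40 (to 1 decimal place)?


Zipf's law: f(r) = f(1) / r
f(1) = 2426
f(40) = 2426 / 40
= 60.7 occurrences


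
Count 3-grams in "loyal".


Word: "loyal" (length 5)
Number of 3-grams = length - 3 + 1 = 5 - 3 + 1
= 3


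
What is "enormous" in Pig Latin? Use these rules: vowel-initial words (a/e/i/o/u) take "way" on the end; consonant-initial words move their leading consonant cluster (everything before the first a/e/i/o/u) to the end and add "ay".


Word: "enormous"
Starts with vowel → add 'way'
Pig Latin = "enormousway"


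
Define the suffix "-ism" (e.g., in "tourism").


Suffix: -ism
Example: tourism (tour + -ism)
Meaning = belief / practice


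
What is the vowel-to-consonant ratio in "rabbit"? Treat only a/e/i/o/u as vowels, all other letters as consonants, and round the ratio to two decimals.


Word: "rabbit"
Vowels (a,e,i,o,u): 2
Consonants: 4
Ratio = 2/4
= 0.50


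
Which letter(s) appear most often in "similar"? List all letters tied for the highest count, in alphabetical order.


Word: "similar"
Letter counts:
  'a': 1
  'i': 2
  'l': 1
  'm': 1
  'r': 1
  's': 1
Maximum count = 2
Most frequent = 'i' (2 times each)


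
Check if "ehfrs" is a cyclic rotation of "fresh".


Word: "fresh", Candidate: "ehfrs"
Method: check if candidate is substring of word+word
"freshfresh" contains "ehfrs"? No
Is rotation = No


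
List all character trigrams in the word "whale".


Word: "whale" (length 5)
Number of trigrams = 5 - 3 + 1 = 3
  Position 0: "wha"
  Position 1: "hal"
  Position 2: "ale"
Trigrams = "wha", "hal", "ale"


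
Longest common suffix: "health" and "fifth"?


Word 1: "health"
Word 2: "fifth"
Comparing from end:
  Pos -1: 'h' == 'h'
  Pos -2: 't' == 't'
  Pos -3: 'l' != 'f' (stop)
LCS = "th" (length 2)


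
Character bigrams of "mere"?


Word: "mere" (length 4)
Number of bigrams = 4 - 2 + 1 = 3
  Position 0: "me"
  Position 1: "er"
  Position 2: "re"
Bigrams = "me", "er", "re"


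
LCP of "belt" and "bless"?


Word 1: "belt"
Word 2: "bless"
Comparing from start:
  Pos 0: 'b' == 'b'
  Pos 1: 'e' != 'l' (stop)
LCP = "b" (length 1)


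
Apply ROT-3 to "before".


Word: "before"
Shift: 3
Each letter → (letter + shift) mod 26:
  'b' (1) + 3 = 4 → 'e'
  'e' (4) + 3 = 7 → 'h'
  'f' (5) + 3 = 8 → 'i'
  'o' (14) + 3 = 17 → 'r'
  'r' (17) + 3 = 20 → 'u'
  'e' (4) + 3 = 7 → 'h'
Result = "ehiruh"


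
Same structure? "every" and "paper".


Pattern of "every": [0, 1, 0, 2, 3]
Pattern of "paper": [0, 1, 0, 2, 3]
Patterns match
Same pattern = Yes


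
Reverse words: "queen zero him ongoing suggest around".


Original: "queen zero him ongoing suggest around"
Words (1..n): queen | zero | him | ongoing | suggest | around
Reversed (n..1): around | suggest | ongoing | him | zero | queen
Result = "around suggest ongoing him zero queen"


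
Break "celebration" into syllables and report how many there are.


Word: "celebration"
Syllable breakdown: cel | e | bra | tion
Counting: 4 parts
= 4 syllables


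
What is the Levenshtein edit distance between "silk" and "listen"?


Word 1: "silk" (length 4)
Word 2: "listen" (length 6)
One optimal edit sequence (insert/delete/substitute each cost 1):
  1. insert 'l'  (+1)
  2. insert 'i'  (+1)
  3. keep 's'
  4. substitute 'i' -> 't'  (+1)
  5. substitute 'l' -> 'e'  (+1)
  6. substitute 'k' -> 'n'  (+1)
Total edit operations: 5
Edit distance = 5


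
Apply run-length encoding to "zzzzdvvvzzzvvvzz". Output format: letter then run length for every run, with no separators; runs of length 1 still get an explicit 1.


String: "zzzzdvvvzzzvvvzz"
Scanning for consecutive runs:
  'z' x 4
  'd' x 1
  'v' x 3
  'z' x 3
  'v' x 3
  'z' x 2
RLE = "z4d1v3z3v3z2"


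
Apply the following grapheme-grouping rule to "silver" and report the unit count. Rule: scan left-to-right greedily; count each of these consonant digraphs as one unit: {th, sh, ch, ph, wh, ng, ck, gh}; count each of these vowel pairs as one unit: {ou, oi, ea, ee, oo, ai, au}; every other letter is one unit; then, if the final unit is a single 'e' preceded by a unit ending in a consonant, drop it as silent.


Word: "silver" (6 letters)
Left-to-right scan:
  (1) 's' (letter)
  (2) 'i' (letter)
  (3) 'l' (letter)
  (4) 'v' (letter)
  (5) 'e' (letter)
  (6) 'r' (letter)
Units from scan: 6
Sound units = 6 units


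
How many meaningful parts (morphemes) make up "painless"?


Word: "painless"
Morphemes: pain / -less
Each morpheme carries meaning
= 2 morphemes


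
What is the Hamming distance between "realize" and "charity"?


Comparing character by character (same length = 7):
  Pos 0: 'r' vs 'c' !=
  Pos 1: 'e' vs 'h' !=
  Pos 2: 'a' vs 'a' =
  Pos 3: 'l' vs 'r' !=
  Pos 4: 'i' vs 'i' =
  Pos 5: 'z' vs 't' !=
  Pos 6: 'e' vs 'y' !=
Hamming distance = 5


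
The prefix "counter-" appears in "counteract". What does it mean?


Prefix: counter-
Example: counteract (counter- + act)
Meaning = against / opposite


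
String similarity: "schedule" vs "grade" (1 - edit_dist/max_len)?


Word 1: "schedule" (length 8)
Word 2: "grade" (length 5)
One optimal edit sequence:
  1. delete 's'  (+1)
  2. substitute 'c' -> 'g'  (+1)
  3. substitute 'h' -> 'r'  (+1)
  4. substitute 'e' -> 'a'  (+1)
  5. keep 'd'
  6. delete 'u'  (+1)
  7. delete 'l'  (+1)
  8. keep 'e'
Edit distance = 6
Max length = max(8, 5) = 8
Similarity = 1 - 6/8
= 0.2500


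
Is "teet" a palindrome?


Word: "teet"
Reversed: "teet"
Forward == Backward? teet == teet
Palindrome = Yes


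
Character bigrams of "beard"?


Word: "beard" (length 5)
Number of bigrams = 5 - 2 + 1 = 4
  Position 0: "be"
  Position 1: "ea"
  Position 2: "ar"
  Position 3: "rd"
Bigrams = "be", "ea", "ar", "rd"


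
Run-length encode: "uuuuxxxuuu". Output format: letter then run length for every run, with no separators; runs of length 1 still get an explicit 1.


String: "uuuuxxxuuu"
Scanning for consecutive runs:
  'u' x 4
  'x' x 3
  'u' x 3
RLE = "u4x3u3"


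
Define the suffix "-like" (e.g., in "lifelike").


Suffix: -like
As in: lifelike -> life + -like
Meaning = resembling


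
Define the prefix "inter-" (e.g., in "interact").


Prefix: inter-
Example: interact = inter- + act
Meaning = between


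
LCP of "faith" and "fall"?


Word 1: "faith"
Word 2: "fall"
Comparing from start:
  Pos 0: 'f' == 'f'
  Pos 1: 'a' == 'a'
  Pos 2: 'i' != 'l' (stop)
LCP = "fa" (length 2)


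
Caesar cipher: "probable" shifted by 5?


Word: "probable"
Shift: 5
Each letter → (letter + shift) mod 26:
  'p' (15) + 5 = 20 → 'u'
  'r' (17) + 5 = 22 → 'w'
  'o' (14) + 5 = 19 → 't'
  'b' (1) + 5 = 6 → 'g'
  'a' (0) + 5 = 5 → 'f'
  'b' (1) + 5 = 6 → 'g'
  'l' (11) + 5 = 16 → 'q'
  'e' (4) + 5 = 9 → 'j'
Result = "uwtgfgqj"


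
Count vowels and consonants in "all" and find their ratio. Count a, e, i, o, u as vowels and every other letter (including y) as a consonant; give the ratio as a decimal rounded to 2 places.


Word: "all"
Vowels (a,e,i,o,u): 1
Consonants: 2
Ratio = 1/2
= 0.50


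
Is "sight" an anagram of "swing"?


Word 1: "swing" → sorted: ginsw
Word 2: "sight" → sorted: ghist
Same letters? ginsw != ghist
Anagram = No


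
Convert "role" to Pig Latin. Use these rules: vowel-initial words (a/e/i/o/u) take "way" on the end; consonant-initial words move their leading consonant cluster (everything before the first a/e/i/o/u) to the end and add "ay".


Word: "role"
Starts with consonant(s) → move to end, add 'ay'
Consonant cluster: "r"
Pig Latin = "oleray"


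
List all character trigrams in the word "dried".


Word: "dried" (length 5)
Number of trigrams = 5 - 3 + 1 = 3
  Position 0: "dri"
  Position 1: "rie"
  Position 2: "ied"
Trigrams = "dri", "rie", "ied"


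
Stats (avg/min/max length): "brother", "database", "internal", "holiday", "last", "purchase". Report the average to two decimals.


Lengths: "brother"=7, "database"=8, "internal"=8, "holiday"=7, "last"=4, "purchase"=8
Sum = 42, Count = 6
Average = 42/6 = 7.00
= avg=7.00, min=4, max=8


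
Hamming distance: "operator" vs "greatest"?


Comparing character by character (same length = 8):
  Pos 0: 'o' vs 'g' !=
  Pos 1: 'p' vs 'r' !=
  Pos 2: 'e' vs 'e' =
  Pos 3: 'r' vs 'a' !=
  Pos 4: 'a' vs 't' !=
  Pos 5: 't' vs 'e' !=
  Pos 6: 'o' vs 's' !=
  Pos 7: 'r' vs 't' !=
Hamming distance = 7


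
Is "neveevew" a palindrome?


Word: "neveevew"
Reversed: "weveeven"
Forward == Backward? neveevew != weveeven
Palindrome = No


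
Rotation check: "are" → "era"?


Word: "are", Candidate: "era"
Method: check if candidate is substring of word+word
"areare" contains "era"? No
Is rotation = No


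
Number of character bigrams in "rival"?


Word: "rival" (length 5)
Number of 2-grams = length - 2 + 1 = 5 - 2 + 1
= 4


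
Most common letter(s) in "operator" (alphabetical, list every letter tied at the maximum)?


Word: "operator"
Letter counts:
  'a': 1
  'e': 1
  'o': 2
  'p': 1
  'r': 2
  't': 1
Maximum count = 2
Most frequent = 'o', 'r' (2 times each)


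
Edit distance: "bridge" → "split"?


Word 1: "bridge" (length 6)
Word 2: "split" (length 5)
One optimal edit sequence (insert/delete/substitute each cost 1):
  1. delete 'b'  (+1)
  2. substitute 'r' -> 's'  (+1)
  3. substitute 'i' -> 'p'  (+1)
  4. substitute 'd' -> 'l'  (+1)
  5. substitute 'g' -> 'i'  (+1)
  6. substitute 'e' -> 't'  (+1)
Total edit operations: 6
Edit distance = 6


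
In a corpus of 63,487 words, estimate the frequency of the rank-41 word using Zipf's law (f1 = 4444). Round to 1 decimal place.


Zipf's law: f(r) = f(1) / r
f(1) = 4444
f(41) = 4444 / 41
= 108.4 occurrences


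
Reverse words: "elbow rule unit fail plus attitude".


Original: "elbow rule unit fail plus attitude"
Words (1..n): elbow | rule | unit | fail | plus | attitude
Reversed (n..1): attitude | plus | fail | unit | rule | elbow
Result = "attitude plus fail unit rule elbow"


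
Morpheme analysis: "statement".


Word: "statement"
Morphemes: state | -ment
Each morpheme carries meaning
= 2 morphemes


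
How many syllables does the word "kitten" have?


Word: "kitten"
Syllable breakdown: kit · ten
Counting: 2 parts
= 2 syllables


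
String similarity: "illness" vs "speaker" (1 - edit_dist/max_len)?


Word 1: "illness" (length 7)
Word 2: "speaker" (length 7)
One optimal edit sequence:
  1. substitute 'i' -> 's'  (+1)
  2. substitute 'l' -> 'p'  (+1)
  3. substitute 'l' -> 'e'  (+1)
  4. substitute 'n' -> 'a'  (+1)
  5. substitute 'e' -> 'k'  (+1)
  6. substitute 's' -> 'e'  (+1)
  7. substitute 's' -> 'r'  (+1)
Edit distance = 7
Max length = max(7, 7) = 7
Similarity = 1 - 7/7
= 0.0000


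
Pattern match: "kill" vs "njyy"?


Pattern of "kill": [0, 1, 2, 2]
Pattern of "njyy": [0, 1, 2, 2]
Patterns match
Same pattern = Yes


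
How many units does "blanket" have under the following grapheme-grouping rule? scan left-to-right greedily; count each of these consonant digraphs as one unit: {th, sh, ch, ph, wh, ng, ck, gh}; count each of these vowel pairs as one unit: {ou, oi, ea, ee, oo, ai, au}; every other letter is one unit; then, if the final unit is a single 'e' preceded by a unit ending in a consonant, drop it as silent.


Word: "blanket" (7 letters)
Left-to-right scan:
  (1) 'b' (letter)
  (2) 'l' (letter)
  (3) 'a' (letter)
  (4) 'n' (letter)
  (5) 'k' (letter)
  (6) 'e' (letter)
  (7) 't' (letter)
Units from scan: 7
Sound units = 7 units


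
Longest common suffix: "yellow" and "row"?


Word 1: "yellow"
Word 2: "row"
Comparing from end:
  Pos -1: 'w' == 'w'
  Pos -2: 'o' == 'o'
  Pos -3: 'l' != 'r' (stop)
LCS = "ow" (length 2)


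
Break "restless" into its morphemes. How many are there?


Word: "restless"
Morphemes: rest + -less
Each morpheme carries meaning
= 2 morphemes


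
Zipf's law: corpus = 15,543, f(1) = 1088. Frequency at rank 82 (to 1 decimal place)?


Zipf's law: f(r) = f(1) / r
f(1) = 1088
f(82) = 1088 / 82
= 13.3 occurrences


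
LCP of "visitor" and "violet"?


Word 1: "visitor"
Word 2: "violet"
Comparing from start:
  Pos 0: 'v' == 'v'
  Pos 1: 'i' == 'i'
  Pos 2: 's' != 'o' (stop)
LCP = "vi" (length 2)


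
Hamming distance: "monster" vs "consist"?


Comparing character by character (same length = 7):
  Pos 0: 'm' vs 'c' !=
  Pos 1: 'o' vs 'o' =
  Pos 2: 'n' vs 'n' =
  Pos 3: 's' vs 's' =
  Pos 4: 't' vs 'i' !=
  Pos 5: 'e' vs 's' !=
  Pos 6: 'r' vs 't' !=
Hamming distance = 4


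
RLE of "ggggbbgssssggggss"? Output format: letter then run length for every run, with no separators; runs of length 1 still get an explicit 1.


String: "ggggbbgssssggggss"
Scanning for consecutive runs:
  'g' x 4
  'b' x 2
  'g' x 1
  's' x 4
  'g' x 4
  's' x 2
RLE = "g4b2g1s4g4s2"


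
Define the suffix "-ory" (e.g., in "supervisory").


Suffix: -ory
Example: supervisory (supervise + -ory, with a spelling change)
Meaning = relating to / place for


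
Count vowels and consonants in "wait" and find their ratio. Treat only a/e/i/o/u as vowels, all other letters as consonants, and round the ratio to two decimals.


Word: "wait"
Vowels (a,e,i,o,u): 2
Consonants: 2
Ratio = 2/2
= 1.00


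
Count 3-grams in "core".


Word: "core" (length 4)
Number of 3-grams = length - 3 + 1 = 4 - 3 + 1
= 2


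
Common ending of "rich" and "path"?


Word 1: "rich"
Word 2: "path"
Comparing from end:
  Pos -1: 'h' == 'h'
  Pos -2: 'c' != 't' (stop)
LCS = "h" (length 1)


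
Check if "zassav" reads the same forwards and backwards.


Word: "zassav"
Reversed: "vassaz"
Forward == Backward? zassav != vassaz
Palindrome = No


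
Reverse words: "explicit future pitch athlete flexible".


Original: "explicit future pitch athlete flexible"
Words (1..n): explicit | future | pitch | athlete | flexible
Reversed (n..1): flexible | athlete | pitch | future | explicit
Result = "flexible athlete pitch future explicit"


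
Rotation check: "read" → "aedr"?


Word: "read", Candidate: "aedr"
Method: check if candidate is substring of word+word
"readread" contains "aedr"? No
Is rotation = No


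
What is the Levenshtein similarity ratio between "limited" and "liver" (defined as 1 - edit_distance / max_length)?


Word 1: "limited" (length 7)
Word 2: "liver" (length 5)
One optimal edit sequence:
  1. keep 'l'
  2. delete 'i'  (+1)
  3. delete 'm'  (+1)
  4. keep 'i'
  5. substitute 't' -> 'v'  (+1)
  6. keep 'e'
  7. substitute 'd' -> 'r'  (+1)
Edit distance = 4
Max length = max(7, 5) = 7
Similarity = 1 - 4/7
= 0.4286


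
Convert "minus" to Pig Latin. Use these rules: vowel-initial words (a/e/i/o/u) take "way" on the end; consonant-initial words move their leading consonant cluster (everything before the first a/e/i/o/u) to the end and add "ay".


Word: "minus"
Starts with consonant(s) → move to end, add 'ay'
Consonant cluster: "m"
Pig Latin = "inusmay"


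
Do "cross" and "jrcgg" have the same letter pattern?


Pattern of "cross": [0, 1, 2, 3, 3]
Pattern of "jrcgg": [0, 1, 2, 3, 3]
Patterns match
Same pattern = Yes


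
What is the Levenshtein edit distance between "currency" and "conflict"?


Word 1: "currency" (length 8)
Word 2: "conflict" (length 8)
One optimal edit sequence (insert/delete/substitute each cost 1):
  1. keep 'c'
  2. substitute 'u' -> 'o'  (+1)
  3. substitute 'r' -> 'n'  (+1)
  4. substitute 'r' -> 'f'  (+1)
  5. substitute 'e' -> 'l'  (+1)
  6. substitute 'n' -> 'i'  (+1)
  7. keep 'c'
  8. substitute 'y' -> 't'  (+1)
Total edit operations: 6
Edit distance = 6


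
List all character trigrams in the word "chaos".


Word: "chaos" (length 5)
Number of trigrams = 5 - 3 + 1 = 3
  Position 0: "cha"
  Position 1: "hao"
  Position 2: "aos"
Trigrams = "cha", "hao", "aos"


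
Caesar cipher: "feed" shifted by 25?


Word: "feed"
Shift: 25
Each letter → (letter + shift) mod 26:
  'f' (5) + 25 = 4 → 'e'
  'e' (4) + 25 = 3 → 'd'
  'e' (4) + 25 = 3 → 'd'
  'd' (3) + 25 = 2 → 'c'
Result = "eddc"


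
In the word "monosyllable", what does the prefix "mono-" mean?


Prefix: mono-
As in: monosyllable -> mono- + syllable
Meaning = one


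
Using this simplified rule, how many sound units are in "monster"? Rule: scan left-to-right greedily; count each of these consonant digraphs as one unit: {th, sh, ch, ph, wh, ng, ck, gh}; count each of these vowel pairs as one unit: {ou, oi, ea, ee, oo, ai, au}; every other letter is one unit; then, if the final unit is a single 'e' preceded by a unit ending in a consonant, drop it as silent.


Word: "monster" (7 letters)
Left-to-right scan:
  1. 'm' (letter)
  2. 'o' (letter)
  3. 'n' (letter)
  4. 's' (letter)
  5. 't' (letter)
  6. 'e' (letter)
  7. 'r' (letter)
Units from scan: 7
Sound units = 7 units


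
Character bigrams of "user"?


Word: "user" (length 4)
Number of bigrams = 4 - 2 + 1 = 3
  Position 0: "us"
  Position 1: "se"
  Position 2: "er"
Bigrams = "us", "se", "er"


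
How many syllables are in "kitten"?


Word: "kitten"
Syllable breakdown: kit / ten
Counting: 2 parts
= 2 syllables


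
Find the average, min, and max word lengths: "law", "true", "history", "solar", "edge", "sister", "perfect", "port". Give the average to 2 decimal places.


Lengths: "law"=3, "true"=4, "history"=7, "solar"=5, "edge"=4, "sister"=6, "perfect"=7, "port"=4
Sum = 40, Count = 8
Average = 40/8 = 5.00
= avg=5.00, min=3, max=7


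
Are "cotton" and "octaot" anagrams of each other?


Word 1: "cotton" → sorted: cnoott
Word 2: "octaot" → sorted: acoott
Same letters? cnoott != acoott
Anagram = No


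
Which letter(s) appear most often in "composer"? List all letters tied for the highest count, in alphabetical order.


Word: "composer"
Letter counts:
  'c': 1
  'e': 1
  'm': 1
  'o': 2
  'p': 1
  'r': 1
  's': 1
Maximum count = 2
Most frequent = 'o' (2 times each)


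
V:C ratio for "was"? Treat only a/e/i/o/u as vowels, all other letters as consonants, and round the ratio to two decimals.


Word: "was"
Vowels (a,e,i,o,u): 1
Consonants: 2
Ratio = 1/2
= 0.50


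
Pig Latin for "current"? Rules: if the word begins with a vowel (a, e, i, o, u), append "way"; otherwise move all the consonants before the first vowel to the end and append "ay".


Word: "current"
Starts with consonant(s) → move to end, add 'ay'
Consonant cluster: "c"
Pig Latin = "urrentcay"


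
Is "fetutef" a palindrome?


Word: "fetutef"
Reversed: "fetutef"
Forward == Backward? fetutef == fetutef
Palindrome = Yes


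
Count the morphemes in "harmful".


Word: "harmful"
Morphemes: harm / -ful
Each morpheme carries meaning
= 2 morphemes


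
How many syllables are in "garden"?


Word: "garden"
Syllable breakdown: gar | den
Counting: 2 parts
= 2 syllables


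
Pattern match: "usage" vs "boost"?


Pattern of "usage": [0, 1, 2, 3, 4]
Pattern of "boost": [0, 1, 1, 2, 3]
Patterns do not match
Same pattern = No


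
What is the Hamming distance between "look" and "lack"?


Comparing character by character (same length = 4):
  Pos 0: 'l' vs 'l' =
  Pos 1: 'o' vs 'a' !=
  Pos 2: 'o' vs 'c' !=
  Pos 3: 'k' vs 'k' =
Hamming distance = 2


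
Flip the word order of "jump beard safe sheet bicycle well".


Original: "jump beard safe sheet bicycle well"
Words (1..n): jump | beard | safe | sheet | bicycle | well
Reversed (n..1): well | bicycle | sheet | safe | beard | jump
Result = "well bicycle sheet safe beard jump"


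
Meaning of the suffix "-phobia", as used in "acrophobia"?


Suffix: -phobia
As in: acrophobia -> acro- + -phobia
Meaning = fear of


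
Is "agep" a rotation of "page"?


Word: "page", Candidate: "agep"
Method: check if candidate is substring of word+word
"pagepage" contains "agep"? Yes
Is rotation = Yes


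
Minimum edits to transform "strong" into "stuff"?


Word 1: "strong" (length 6)
Word 2: "stuff" (length 5)
One optimal edit sequence (insert/delete/substitute each cost 1):
  1. keep 's'
  2. keep 't'
  3. delete 'r'  (+1)
  4. substitute 'o' -> 'u'  (+1)
  5. substitute 'n' -> 'f'  (+1)
  6. substitute 'g' -> 'f'  (+1)
Total edit operations: 4
Edit distance = 4


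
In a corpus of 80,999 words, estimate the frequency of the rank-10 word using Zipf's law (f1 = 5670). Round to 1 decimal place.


Zipf's law: f(r) = f(1) / r
f(1) = 5670
f(10) = 5670 / 10
= 567.0 occurrences


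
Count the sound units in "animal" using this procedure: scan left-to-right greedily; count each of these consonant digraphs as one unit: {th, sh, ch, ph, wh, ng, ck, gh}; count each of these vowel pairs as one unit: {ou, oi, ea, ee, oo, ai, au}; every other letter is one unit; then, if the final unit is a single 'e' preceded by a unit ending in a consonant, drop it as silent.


Word: "animal" (6 letters)
Left-to-right scan:
  (1) 'a' (letter)
  (2) 'n' (letter)
  (3) 'i' (letter)
  (4) 'm' (letter)
  (5) 'a' (letter)
  (6) 'l' (letter)
Units from scan: 6
Sound units = 6 units


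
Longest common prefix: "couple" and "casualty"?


Word 1: "couple"
Word 2: "casualty"
Comparing from start:
  Pos 0: 'c' == 'c'
  Pos 1: 'o' != 'a' (stop)
LCP = "c" (length 1)


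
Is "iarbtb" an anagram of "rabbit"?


Word 1: "rabbit" → sorted: abbirt
Word 2: "iarbtb" → sorted: abbirt
Same letters? abbirt == abbirt
Anagram = Yes


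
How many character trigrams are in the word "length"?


Word: "length" (length 6)
Number of 3-grams = length - 3 + 1 = 6 - 3 + 1
= 4


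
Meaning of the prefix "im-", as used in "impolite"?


Prefix: im-
As in: impolite -> im- + polite
Meaning = not / into


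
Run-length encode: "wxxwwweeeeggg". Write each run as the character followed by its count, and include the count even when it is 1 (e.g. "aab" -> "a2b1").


String: "wxxwwweeeeggg"
Scanning for consecutive runs:
  'w' x 1
  'x' x 2
  'w' x 3
  'e' x 4
  'g' x 3
RLE = "w1x2w3e4g3"


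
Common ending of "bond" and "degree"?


Word 1: "bond"
Word 2: "degree"
Comparing from end:
  Pos -1: 'd' != 'e' (stop)
LCS = "" (length 0)


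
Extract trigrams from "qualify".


Word: "qualify" (length 7)
Number of trigrams = 7 - 3 + 1 = 5
  Position 0: "qua"
  Position 1: "ual"
  Position 2: "ali"
  Position 3: "lif"
  Position 4: "ify"
Trigrams = "qua", "ual", "ali", "lif", "ify"


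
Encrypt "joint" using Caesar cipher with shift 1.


Word: "joint"
Shift: 1
Each letter → (letter + shift) mod 26:
  'j' (9) + 1 = 10 → 'k'
  'o' (14) + 1 = 15 → 'p'
  'i' (8) + 1 = 9 → 'j'
  'n' (13) + 1 = 14 → 'o'
  't' (19) + 1 = 20 → 'u'
Result = "kpjou"


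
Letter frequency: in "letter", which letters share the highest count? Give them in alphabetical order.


Word: "letter"
Letter counts:
  'e': 2
  'l': 1
  'r': 1
  't': 2
Maximum count = 2
Most frequent = 'e', 't' (2 times each)


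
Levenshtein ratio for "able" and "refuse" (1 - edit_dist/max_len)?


Word 1: "able" (length 4)
Word 2: "refuse" (length 6)
One optimal edit sequence:
  1. insert 'r'  (+1)
  2. insert 'e'  (+1)
  3. substitute 'a' -> 'f'  (+1)
  4. substitute 'b' -> 'u'  (+1)
  5. substitute 'l' -> 's'  (+1)
  6. keep 'e'
Edit distance = 5
Max length = max(4, 6) = 6
Similarity = 1 - 5/6
= 0.1667


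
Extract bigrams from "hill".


Word: "hill" (length 4)
Number of bigrams = 4 - 2 + 1 = 3
  Position 0: "hi"
  Position 1: "il"
  Position 2: "ll"
Bigrams = "hi", "il", "ll"


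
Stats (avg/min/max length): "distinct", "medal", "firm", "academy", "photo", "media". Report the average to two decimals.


Lengths: "distinct"=8, "medal"=5, "firm"=4, "academy"=7, "photo"=5, "media"=5
Sum = 34, Count = 6
Average = 34/6 = 5.67
= avg=5.67, min=4, max=8


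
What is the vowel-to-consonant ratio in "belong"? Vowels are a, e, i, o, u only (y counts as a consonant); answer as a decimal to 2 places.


Word: "belong"
Vowels (a,e,i,o,u): 2
Consonants: 4
Ratio = 2/4
= 0.50


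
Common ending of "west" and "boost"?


Word 1: "west"
Word 2: "boost"
Comparing from end:
  Pos -1: 't' == 't'
  Pos -2: 's' == 's'
  Pos -3: 'e' != 'o' (stop)
LCS = "st" (length 2)


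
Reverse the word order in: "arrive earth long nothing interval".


Original: "arrive earth long nothing interval"
Words (1..n): arrive | earth | long | nothing | interval
Reversed (n..1): interval | nothing | long | earth | arrive
Result = "interval nothing long earth arrive"


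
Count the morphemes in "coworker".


Word: "coworker"
Morphemes: co- + work + -er
Each morpheme carries meaning
= 3 morphemes


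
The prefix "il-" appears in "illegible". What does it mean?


Prefix: il-
Example: illegible = il- + legible
Meaning = not


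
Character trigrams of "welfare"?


Word: "welfare" (length 7)
Number of trigrams = 7 - 3 + 1 = 5
  Position 0: "wel"
  Position 1: "elf"
  Position 2: "lfa"
  Position 3: "far"
  Position 4: "are"
Trigrams = "wel", "elf", "lfa", "far", "are"


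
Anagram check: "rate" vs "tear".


Word 1: "rate" → sorted: aert
Word 2: "tear" → sorted: aert
Same letters? aert == aert
Anagram = Yes


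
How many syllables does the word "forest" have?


Word: "forest"
Syllable breakdown: for · est
Counting: 2 parts
= 2 syllables


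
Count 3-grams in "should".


Word: "should" (length 6)
Number of 3-grams = length - 3 + 1 = 6 - 3 + 1
= 4


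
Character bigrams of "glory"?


Word: "glory" (length 5)
Number of bigrams = 5 - 2 + 1 = 4
  Position 0: "gl"
  Position 1: "lo"
  Position 2: "or"
  Position 3: "ry"
Bigrams = "gl", "lo", "or", "ry"


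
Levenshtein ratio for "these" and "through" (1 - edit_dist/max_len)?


Word 1: "these" (length 5)
Word 2: "through" (length 7)
One optimal edit sequence:
  1. keep 't'
  2. keep 'h'
  3. insert 'r'  (+1)
  4. insert 'o'  (+1)
  5. substitute 'e' -> 'u'  (+1)
  6. substitute 's' -> 'g'  (+1)
  7. substitute 'e' -> 'h'  (+1)
Edit distance = 5
Max length = max(5, 7) = 7
Similarity = 1 - 5/7
= 0.2857


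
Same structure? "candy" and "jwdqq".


Pattern of "candy": [0, 1, 2, 3, 4]
Pattern of "jwdqq": [0, 1, 2, 3, 3]
Patterns do not match
Same pattern = No


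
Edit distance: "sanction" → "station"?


Word 1: "sanction" (length 8)
Word 2: "station" (length 7)
One optimal edit sequence (insert/delete/substitute each cost 1):
  1. keep 's'
  2. delete 'a'  (+1)
  3. substitute 'n' -> 't'  (+1)
  4. substitute 'c' -> 'a'  (+1)
  5. keep 't'
  6. keep 'i'
  7. keep 'o'
  8. keep 'n'
Total edit operations: 3
Edit distance = 3


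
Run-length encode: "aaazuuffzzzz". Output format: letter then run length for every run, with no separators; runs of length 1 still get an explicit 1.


String: "aaazuuffzzzz"
Scanning for consecutive runs:
  'a' x 3
  'z' x 1
  'u' x 2
  'f' x 2
  'z' x 4
RLE = "a3z1u2f2z4"


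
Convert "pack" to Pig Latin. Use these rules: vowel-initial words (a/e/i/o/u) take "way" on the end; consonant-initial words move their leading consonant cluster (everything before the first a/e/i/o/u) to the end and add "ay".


Word: "pack"
Starts with consonant(s) → move to end, add 'ay'
Consonant cluster: "p"
Pig Latin = "ackpay"


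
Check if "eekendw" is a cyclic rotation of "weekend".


Word: "weekend", Candidate: "eekendw"
Method: check if candidate is substring of word+word
"weekendweekend" contains "eekendw"? Yes
Is rotation = Yes


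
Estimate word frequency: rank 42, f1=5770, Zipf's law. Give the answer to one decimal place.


Zipf's law: f(r) = f(1) / r
f(1) = 5770
f(42) = 5770 / 42
= 137.4 occurrences
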